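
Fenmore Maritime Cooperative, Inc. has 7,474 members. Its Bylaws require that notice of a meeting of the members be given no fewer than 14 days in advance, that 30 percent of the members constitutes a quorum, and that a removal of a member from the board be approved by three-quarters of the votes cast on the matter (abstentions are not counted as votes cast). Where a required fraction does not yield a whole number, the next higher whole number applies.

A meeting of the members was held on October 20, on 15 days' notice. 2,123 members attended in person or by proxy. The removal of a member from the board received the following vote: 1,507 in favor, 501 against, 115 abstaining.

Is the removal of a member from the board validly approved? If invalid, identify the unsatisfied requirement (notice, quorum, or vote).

Invalid — quorum requirement not satisfied.

Notice: 15 days given; 14 required. Satisfied.
Quorum: 30% of 7,474 = 2,242.20, rounded up to 2,243; 2,123 present. Not satisfied.
Vote: requires three-fourths of the votes cast (2,123 − 115 abstaining = 2,008); 3/4 of 2008 = 1506, so 1,506 needed; 1,507 in favor. Satisfied.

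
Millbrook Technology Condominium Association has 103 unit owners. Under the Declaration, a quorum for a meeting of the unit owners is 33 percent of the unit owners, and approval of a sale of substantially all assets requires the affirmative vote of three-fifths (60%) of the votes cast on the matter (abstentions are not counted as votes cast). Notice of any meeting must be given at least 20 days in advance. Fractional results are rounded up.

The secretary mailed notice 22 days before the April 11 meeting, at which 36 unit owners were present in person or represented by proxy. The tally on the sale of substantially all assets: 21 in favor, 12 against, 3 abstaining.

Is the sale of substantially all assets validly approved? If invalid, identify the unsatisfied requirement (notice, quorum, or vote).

Valid — all requirements satisfied.

Notice: 22 days given; 20 required. Satisfied.
Quorum: 33% of 103 = 33.99, rounded up to 34; 36 present. Satisfied.
Vote: requires three-fifths of the votes cast (36 − 3 abstaining = 33); 3/5 of 33 = 19.80, rounded up to 20, so 20 needed; 21 in favor. Satisfied.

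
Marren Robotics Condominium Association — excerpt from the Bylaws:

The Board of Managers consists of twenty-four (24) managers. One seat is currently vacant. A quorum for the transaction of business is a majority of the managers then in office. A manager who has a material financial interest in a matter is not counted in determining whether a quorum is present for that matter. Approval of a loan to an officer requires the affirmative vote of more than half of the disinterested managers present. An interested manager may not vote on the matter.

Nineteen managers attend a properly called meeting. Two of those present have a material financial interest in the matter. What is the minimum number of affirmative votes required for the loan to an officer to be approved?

9

The loan to an officer requires a majority of the disinterested managers present (19 − 2 = 17).
A majority of 17 is 9.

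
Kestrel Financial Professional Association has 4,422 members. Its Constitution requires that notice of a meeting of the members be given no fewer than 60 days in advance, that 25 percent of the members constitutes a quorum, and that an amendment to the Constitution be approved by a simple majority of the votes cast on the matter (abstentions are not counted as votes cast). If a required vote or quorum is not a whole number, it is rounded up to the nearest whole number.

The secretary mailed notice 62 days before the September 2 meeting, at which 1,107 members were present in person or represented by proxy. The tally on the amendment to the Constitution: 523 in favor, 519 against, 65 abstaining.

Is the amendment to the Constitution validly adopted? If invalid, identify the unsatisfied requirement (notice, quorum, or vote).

Valid — all requirements satisfied.

Notice: 62 days given; 60 required. Satisfied.
Quorum: 25% of 4,422 = 1,105.50, rounded up to 1,106; 1,107 present. Satisfied.
Vote: requires a majority of the votes cast (1,107 − 65 abstaining = 1,042); a majority of 1042 is 522, so 522 needed; 523 in favor. Satisfied.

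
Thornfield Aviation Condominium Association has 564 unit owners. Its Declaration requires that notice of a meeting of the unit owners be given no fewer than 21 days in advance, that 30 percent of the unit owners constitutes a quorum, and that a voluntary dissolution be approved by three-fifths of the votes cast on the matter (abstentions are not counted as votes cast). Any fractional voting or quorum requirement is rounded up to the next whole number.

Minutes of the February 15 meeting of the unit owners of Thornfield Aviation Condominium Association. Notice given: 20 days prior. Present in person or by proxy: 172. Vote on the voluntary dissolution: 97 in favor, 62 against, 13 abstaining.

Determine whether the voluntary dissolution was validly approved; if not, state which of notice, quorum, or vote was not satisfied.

Invalid — notice requirement not satisfied.

Notice: 20 days given; 21 required. Not satisfied.
Quorum: 30% of 564 = 169.20, rounded up to 170; 172 present. Satisfied.
Vote: requires three-fifths of the votes cast (172 − 13 abstaining = 159); 3/5 of 159 = 95.40, rounded up to 96, so 96 needed; 97 in favor. Satisfied.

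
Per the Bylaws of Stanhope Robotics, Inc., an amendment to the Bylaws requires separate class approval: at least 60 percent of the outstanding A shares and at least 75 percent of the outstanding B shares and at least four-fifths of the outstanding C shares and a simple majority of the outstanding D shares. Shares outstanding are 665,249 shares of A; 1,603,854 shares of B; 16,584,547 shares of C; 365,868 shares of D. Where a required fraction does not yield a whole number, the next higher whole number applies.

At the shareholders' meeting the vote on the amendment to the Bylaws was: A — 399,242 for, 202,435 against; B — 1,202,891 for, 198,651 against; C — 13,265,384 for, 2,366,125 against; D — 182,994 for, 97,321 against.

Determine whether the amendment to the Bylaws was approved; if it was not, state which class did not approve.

Not approved — the C shares did not give the required vote.

A: 3/5 of 665249 = 399149.40, rounded up to 399150; 399,150 required, 399,242 in favor — approved.
B: 3/4 of 1603854 = 1202890.50, rounded up to 1202891; 1,202,891 required, 1,202,891 in favor — approved.
C: 4/5 of 16584547 = 13267637.60, rounded up to 13267638; 13,267,638 required, 13,265,384 in favor — not approved.
D: a majority of 365868 is 182935; 182,935 required, 182,994 in favor — approved.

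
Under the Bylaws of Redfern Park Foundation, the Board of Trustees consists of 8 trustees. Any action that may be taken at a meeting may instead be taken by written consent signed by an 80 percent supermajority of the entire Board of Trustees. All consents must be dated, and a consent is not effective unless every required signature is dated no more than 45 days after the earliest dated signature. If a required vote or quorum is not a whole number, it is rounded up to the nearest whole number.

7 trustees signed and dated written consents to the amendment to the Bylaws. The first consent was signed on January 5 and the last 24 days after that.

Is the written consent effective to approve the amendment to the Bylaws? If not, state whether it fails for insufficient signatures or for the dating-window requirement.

Effective — both the signature and dating-window requirements are satisfied.

Signatures required: an 80 percent supermajority of 8 — 4/5 of 8 = 6.40, rounded up to 7, so 7 needed; 7 signed. Sufficient.
Dating window: the latest signature is 24 days after the earliest; the limit is 45 days. Within the window.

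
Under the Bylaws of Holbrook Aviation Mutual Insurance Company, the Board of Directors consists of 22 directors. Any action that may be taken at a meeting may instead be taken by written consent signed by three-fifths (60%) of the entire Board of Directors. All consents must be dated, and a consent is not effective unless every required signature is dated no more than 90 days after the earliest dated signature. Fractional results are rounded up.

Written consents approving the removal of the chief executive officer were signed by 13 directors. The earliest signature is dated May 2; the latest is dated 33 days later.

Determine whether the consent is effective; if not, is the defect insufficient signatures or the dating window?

Not effective — insufficient signatures.

Signatures required: three-fifths (60%) of 22 — 3/5 of 22 = 13.20, rounded up to 14, so 14 needed; 13 signed. Insufficient.
Dating window: the latest signature is 33 days after the earliest; the limit is 90 days. Within the window.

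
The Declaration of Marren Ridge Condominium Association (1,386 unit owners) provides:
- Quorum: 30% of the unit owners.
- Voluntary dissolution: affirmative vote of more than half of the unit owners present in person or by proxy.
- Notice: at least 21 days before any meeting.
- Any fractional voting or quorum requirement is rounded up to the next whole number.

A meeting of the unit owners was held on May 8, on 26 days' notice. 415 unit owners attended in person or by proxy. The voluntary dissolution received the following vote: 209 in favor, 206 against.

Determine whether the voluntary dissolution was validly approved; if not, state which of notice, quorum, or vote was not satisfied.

Invalid — quorum requirement not satisfied.

Notice: 26 days given; 21 required. Satisfied.
Quorum: 30% of 1,386 = 415.80, rounded up to 416; 415 present. Not satisfied.
Vote: requires a majority of those present (415); a majority of 415 is 208, so 208 needed; 209 in favor. Satisfied.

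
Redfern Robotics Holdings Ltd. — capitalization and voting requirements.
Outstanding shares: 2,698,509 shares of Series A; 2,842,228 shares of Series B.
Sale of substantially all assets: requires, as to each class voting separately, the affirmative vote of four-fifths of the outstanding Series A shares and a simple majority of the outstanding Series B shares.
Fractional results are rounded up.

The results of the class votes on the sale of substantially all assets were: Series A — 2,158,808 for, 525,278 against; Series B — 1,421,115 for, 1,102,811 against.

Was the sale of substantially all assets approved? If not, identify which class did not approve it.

Series A: 4/5 of 2698509 = 2158807.20, rounded up to 2158808; 2,158,808 required, 2,158,808 in favor — approved.
Series B: a majority of 2842228 is 1421115; 1,421,115 required, 1,421,115 in favor — approved.

Approved — every class gave the required vote.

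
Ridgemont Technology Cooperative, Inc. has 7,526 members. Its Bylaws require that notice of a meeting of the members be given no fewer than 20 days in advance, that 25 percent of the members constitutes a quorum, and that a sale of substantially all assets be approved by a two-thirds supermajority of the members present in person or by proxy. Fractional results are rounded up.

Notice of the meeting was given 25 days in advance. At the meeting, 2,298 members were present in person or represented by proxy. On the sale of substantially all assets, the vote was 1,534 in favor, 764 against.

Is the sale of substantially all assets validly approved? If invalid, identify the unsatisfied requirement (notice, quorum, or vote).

Valid — all requirements satisfied.

Notice: 25 days given; 20 required. Satisfied.
Quorum: 25% of 7,526 = 1,881.50, rounded up to 1,882; 2,298 present. Satisfied.
Vote: requires two-thirds of those present (2,298); 2/3 of 2298 = 1532, so 1,532 needed; 1,534 in favor. Satisfied.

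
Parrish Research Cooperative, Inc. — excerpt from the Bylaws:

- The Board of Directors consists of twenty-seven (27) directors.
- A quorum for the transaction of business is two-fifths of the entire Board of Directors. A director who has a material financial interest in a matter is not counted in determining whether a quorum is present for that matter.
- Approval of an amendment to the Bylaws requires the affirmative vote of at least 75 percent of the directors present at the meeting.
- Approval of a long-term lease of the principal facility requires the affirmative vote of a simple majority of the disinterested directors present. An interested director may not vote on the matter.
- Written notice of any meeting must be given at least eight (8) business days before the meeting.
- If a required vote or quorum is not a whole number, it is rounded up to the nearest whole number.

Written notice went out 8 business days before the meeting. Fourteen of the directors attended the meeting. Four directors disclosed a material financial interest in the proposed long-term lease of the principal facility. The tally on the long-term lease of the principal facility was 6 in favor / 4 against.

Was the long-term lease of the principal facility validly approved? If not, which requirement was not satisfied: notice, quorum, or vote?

Notice: 8 business days given; 8 required (8 ≥ 8). Satisfied.
Quorum: 14 present, but the 4 interested directors do not count, leaving 10. Quorum is 11. Not satisfied.
Vote: the long-term lease of the principal facility requires a majority of the disinterested directors present (14 − 4 = 10). A majority of 10 is 6, so 6 affirmative votes are needed; 6 voted in favor. Satisfied. (Moot — without a quorum no business can be validly transacted.)

Invalid — quorum requirement not satisfied.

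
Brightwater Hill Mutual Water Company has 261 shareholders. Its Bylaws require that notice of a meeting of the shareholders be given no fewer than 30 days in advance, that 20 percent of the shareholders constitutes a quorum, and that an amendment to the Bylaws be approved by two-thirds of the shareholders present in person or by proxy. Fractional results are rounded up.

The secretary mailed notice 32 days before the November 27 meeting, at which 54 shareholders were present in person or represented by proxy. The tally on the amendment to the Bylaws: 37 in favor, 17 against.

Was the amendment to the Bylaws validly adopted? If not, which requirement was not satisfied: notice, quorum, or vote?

Notice: 32 days given; 30 required. Satisfied.
Quorum: 20% of 261 = 52.20, rounded up to 53; 54 present. Satisfied.
Vote: requires two-thirds of those present (54); 2/3 of 54 = 36, so 36 needed; 37 in favor. Satisfied.

Valid — all requirements satisfied.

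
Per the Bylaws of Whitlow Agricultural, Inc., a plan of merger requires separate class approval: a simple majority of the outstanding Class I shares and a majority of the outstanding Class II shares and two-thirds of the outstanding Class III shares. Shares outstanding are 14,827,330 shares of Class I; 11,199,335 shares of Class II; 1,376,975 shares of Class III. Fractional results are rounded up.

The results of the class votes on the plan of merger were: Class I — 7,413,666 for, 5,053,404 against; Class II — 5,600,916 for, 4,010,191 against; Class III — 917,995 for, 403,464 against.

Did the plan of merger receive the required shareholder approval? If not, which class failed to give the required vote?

Class I: a majority of 14827330 is 7413666; 7,413,666 required, 7,413,666 in favor — approved.
Class II: a majority of 11199335 is 5599668; 5,599,668 required, 5,600,916 in favor — approved.
Class III: 2/3 of 1376975 = 917983.33, rounded up to 917984; 917,984 required, 917,995 in favor — approved.

Approved — every class gave the required vote.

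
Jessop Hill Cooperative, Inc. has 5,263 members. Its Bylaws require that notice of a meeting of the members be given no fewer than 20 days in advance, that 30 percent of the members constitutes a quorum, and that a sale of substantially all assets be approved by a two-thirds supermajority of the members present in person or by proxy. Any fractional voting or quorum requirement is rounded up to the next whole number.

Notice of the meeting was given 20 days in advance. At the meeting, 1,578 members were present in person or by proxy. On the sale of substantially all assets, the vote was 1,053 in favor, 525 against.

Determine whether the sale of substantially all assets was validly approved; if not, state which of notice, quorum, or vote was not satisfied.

Invalid — quorum requirement not satisfied.

Notice: 20 days given; 20 required. Satisfied.
Quorum: 30% of 5,263 = 1,578.90, rounded up to 1,579; 1,578 present. Not satisfied.
Vote: requires two-thirds of those present (1,578); 2/3 of 1578 = 1052, so 1,052 needed; 1,053 in favor. Satisfied.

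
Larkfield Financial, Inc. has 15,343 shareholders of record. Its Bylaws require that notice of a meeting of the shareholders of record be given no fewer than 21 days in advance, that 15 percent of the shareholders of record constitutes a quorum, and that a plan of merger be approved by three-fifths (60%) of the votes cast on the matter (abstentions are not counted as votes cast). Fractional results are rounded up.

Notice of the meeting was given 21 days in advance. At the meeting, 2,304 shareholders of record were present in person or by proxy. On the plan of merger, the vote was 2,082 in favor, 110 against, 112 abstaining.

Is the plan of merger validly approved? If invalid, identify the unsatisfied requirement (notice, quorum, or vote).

Notice: 21 days given; 21 required. Satisfied.
Quorum: 15% of 15,343 = 2,301.45, rounded up to 2,302; 2,304 present. Satisfied.
Vote: requires three-fifths of the votes cast (2,304 − 112 abstaining = 2,192); 3/5 of 2192 = 1315.20, rounded up to 1316, so 1,316 needed; 2,082 in favor. Satisfied.

Valid — all requirements satisfied.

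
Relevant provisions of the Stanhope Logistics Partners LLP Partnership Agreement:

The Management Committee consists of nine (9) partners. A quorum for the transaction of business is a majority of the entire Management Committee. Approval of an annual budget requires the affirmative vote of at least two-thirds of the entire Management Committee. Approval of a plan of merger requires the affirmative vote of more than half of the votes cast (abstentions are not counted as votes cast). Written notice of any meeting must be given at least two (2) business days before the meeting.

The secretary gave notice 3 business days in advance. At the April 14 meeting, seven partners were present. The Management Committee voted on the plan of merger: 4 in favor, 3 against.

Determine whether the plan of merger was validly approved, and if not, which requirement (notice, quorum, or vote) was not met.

Notice: 3 business days given; 2 required (3 ≥ 2). Satisfied.
Quorum: 7 present; quorum is 5. Satisfied.
Vote: the plan of merger requires a majority of the votes cast (7). A majority of 7 is 4, so 4 affirmative votes are needed; 4 voted in favor. Satisfied.

Valid — all requirements satisfied.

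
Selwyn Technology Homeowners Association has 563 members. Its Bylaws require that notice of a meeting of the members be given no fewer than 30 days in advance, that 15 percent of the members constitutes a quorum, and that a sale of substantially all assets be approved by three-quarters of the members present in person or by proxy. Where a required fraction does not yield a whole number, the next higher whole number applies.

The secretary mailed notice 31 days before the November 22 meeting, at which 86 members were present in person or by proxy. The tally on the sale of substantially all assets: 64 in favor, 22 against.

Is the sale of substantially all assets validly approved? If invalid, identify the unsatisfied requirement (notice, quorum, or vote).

Notice: 31 days given; 30 required. Satisfied.
Quorum: 15% of 563 = 84.45, rounded up to 85; 86 present. Satisfied.
Vote: requires three-fourths of those present (86); 3/4 of 86 = 64.50, rounded up to 65, so 65 needed; 64 in favor. Not satisfied.

Invalid — vote requirement not satisfied.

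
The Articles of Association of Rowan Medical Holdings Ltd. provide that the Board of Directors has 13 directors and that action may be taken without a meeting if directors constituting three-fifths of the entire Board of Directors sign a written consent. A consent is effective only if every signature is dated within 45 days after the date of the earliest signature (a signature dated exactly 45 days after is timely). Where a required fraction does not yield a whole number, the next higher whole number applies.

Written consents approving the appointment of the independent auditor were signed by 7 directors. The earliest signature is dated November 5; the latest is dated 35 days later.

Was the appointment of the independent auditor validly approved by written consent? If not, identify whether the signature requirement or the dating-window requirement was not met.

Not effective — insufficient signatures.

Signatures required: three-fifths of 13 — 3/5 of 13 = 7.80, rounded up to 8, so 8 needed; 7 signed. Insufficient.
Dating window: the latest signature is 35 days after the earliest; the limit is 45 days. Within the window.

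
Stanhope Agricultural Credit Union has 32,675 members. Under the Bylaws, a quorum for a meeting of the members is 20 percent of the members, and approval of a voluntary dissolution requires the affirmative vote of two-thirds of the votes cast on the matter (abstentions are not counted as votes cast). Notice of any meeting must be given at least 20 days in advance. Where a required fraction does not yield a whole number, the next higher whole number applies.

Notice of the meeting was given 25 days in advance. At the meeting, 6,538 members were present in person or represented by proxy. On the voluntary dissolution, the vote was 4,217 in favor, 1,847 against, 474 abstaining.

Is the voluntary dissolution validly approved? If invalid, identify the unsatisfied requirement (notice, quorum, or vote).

Notice: 25 days given; 20 required. Satisfied.
Quorum: 20% of 32,675 = 6,535; 6,538 present. Satisfied.
Vote: requires two-thirds of the votes cast (6,538 − 474 abstaining = 6,064); 2/3 of 6064 = 4042.67, rounded up to 4043, so 4,043 needed; 4,217 in favor. Satisfied.

Valid — all requirements satisfied.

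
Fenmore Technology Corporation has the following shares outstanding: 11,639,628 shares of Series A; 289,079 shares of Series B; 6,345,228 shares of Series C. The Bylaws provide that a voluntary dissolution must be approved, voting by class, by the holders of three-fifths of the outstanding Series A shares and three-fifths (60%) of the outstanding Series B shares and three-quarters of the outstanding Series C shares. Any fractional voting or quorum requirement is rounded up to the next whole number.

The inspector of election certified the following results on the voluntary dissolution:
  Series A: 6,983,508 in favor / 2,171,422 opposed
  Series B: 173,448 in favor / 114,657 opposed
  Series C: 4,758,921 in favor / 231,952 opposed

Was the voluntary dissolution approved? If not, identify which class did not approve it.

Series A: 3/5 of 11639628 = 6983776.80, rounded up to 6983777; 6,983,777 required, 6,983,508 in favor — not approved.
Series B: 3/5 of 289079 = 173447.40, rounded up to 173448; 173,448 required, 173,448 in favor — approved.
Series C: 3/4 of 6345228 = 4758921; 4,758,921 required, 4,758,921 in favor — approved.

Not approved — the Series A shares did not give the required vote.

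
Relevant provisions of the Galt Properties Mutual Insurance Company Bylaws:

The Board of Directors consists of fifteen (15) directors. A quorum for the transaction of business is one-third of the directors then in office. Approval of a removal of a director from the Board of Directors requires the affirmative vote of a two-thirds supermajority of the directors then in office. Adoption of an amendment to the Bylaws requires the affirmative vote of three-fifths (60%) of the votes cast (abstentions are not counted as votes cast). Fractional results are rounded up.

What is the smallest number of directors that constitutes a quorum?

1/3 of 15 = 5.

5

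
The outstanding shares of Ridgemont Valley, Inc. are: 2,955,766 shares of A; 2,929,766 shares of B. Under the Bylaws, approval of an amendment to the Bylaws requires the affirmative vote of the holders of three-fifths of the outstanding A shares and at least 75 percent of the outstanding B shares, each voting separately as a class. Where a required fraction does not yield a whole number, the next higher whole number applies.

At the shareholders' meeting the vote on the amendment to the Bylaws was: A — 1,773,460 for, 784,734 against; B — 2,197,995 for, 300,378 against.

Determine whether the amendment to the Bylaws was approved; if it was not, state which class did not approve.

A: 3/5 of 2955766 = 1773459.60, rounded up to 1773460; 1,773,460 required, 1,773,460 in favor — approved.
B: 3/4 of 2929766 = 2197324.50, rounded up to 2197325; 2,197,325 required, 2,197,995 in favor — approved.

Approved — every class gave the required vote.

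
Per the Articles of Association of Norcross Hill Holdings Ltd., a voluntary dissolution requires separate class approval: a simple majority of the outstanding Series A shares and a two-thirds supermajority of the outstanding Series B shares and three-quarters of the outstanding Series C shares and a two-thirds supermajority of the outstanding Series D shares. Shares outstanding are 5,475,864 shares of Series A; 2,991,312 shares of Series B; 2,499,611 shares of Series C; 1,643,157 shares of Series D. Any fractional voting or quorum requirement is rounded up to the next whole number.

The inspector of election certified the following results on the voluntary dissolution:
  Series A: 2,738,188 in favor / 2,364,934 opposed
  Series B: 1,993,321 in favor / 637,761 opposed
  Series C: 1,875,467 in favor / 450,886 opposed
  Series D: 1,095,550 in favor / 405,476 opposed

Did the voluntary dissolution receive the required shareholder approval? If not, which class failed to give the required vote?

Not approved — the Series B shares did not give the required vote.

Series A: a majority of 5475864 is 2737933; 2,737,933 required, 2,738,188 in favor — approved.
Series B: 2/3 of 2991312 = 1994208; 1,994,208 required, 1,993,321 in favor — not approved.
Series C: 3/4 of 2499611 = 1874708.25, rounded up to 1874709; 1,874,709 required, 1,875,467 in favor — approved.
Series D: 2/3 of 1643157 = 1095438; 1,095,438 required, 1,095,550 in favor — approved.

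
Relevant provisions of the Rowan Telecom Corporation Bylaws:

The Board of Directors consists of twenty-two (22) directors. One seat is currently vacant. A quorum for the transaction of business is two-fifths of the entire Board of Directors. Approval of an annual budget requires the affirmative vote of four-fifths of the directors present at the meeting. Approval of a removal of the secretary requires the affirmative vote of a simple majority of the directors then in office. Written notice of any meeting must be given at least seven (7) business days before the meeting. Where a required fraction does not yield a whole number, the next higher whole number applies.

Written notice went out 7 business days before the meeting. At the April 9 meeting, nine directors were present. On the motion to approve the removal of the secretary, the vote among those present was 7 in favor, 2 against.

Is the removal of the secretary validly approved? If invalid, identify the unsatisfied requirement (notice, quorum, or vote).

Invalid — vote requirement not satisfied.

Notice: 7 business days given; 7 required (7 ≥ 7). Satisfied.
Quorum: 9 present; quorum is 9. Satisfied.
Vote: the removal of the secretary requires a majority of the directors then in office (21). A majority of 21 is 11, so 11 affirmative votes are needed; 7 voted in favor. Not satisfied.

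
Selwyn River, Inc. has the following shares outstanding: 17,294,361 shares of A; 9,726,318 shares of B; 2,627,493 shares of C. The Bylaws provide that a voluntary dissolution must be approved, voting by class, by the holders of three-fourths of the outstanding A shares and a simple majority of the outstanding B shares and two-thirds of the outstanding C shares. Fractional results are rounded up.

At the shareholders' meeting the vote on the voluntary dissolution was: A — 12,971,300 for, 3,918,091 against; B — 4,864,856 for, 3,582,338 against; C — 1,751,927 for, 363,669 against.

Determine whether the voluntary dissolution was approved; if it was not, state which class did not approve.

A: 3/4 of 17294361 = 12970770.75, rounded up to 12970771; 12,970,771 required, 12,971,300 in favor — approved.
B: a majority of 9726318 is 4863160; 4,863,160 required, 4,864,856 in favor — approved.
C: 2/3 of 2627493 = 1751662; 1,751,662 required, 1,751,927 in favor — approved.

Approved — every class gave the required vote.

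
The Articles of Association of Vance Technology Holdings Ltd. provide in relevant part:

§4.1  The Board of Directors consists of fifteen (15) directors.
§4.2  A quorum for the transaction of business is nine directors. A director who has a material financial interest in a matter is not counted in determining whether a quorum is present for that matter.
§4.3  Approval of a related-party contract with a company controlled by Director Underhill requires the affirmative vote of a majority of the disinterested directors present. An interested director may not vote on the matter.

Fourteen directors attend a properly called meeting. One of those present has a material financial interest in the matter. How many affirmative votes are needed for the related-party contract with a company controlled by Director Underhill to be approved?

The related-party contract with a company controlled by Director Underhill requires a majority of the disinterested directors present (14 − 1 = 13).
A majority of 13 is 7.

7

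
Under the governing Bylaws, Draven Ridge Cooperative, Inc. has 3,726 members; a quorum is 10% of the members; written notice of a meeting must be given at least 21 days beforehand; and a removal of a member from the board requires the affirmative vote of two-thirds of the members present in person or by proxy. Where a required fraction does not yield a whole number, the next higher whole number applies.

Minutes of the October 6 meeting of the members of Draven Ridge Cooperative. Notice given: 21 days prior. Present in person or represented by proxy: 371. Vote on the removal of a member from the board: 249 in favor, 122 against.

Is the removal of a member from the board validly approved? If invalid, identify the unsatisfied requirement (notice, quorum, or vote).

Invalid — quorum requirement not satisfied.

Notice: 21 days given; 21 required. Satisfied.
Quorum: 10% of 3,726 = 372.60, rounded up to 373; 371 present. Not satisfied.
Vote: requires two-thirds of those present (371); 2/3 of 371 = 247.33, rounded up to 248, so 248 needed; 249 in favor. Satisfied.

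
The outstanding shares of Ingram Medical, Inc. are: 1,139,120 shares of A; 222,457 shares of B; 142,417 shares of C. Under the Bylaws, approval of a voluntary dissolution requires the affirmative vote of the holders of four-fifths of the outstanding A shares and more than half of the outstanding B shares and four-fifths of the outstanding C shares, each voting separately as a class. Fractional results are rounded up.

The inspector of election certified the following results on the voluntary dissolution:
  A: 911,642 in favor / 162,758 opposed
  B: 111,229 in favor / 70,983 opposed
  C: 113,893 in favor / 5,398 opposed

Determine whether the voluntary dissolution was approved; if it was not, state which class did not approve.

Not approved — the C shares did not give the required vote.

A: 4/5 of 1139120 = 911296; 911,296 required, 911,642 in favor — approved.
B: a majority of 222457 is 111229; 111,229 required, 111,229 in favor — approved.
C: 4/5 of 142417 = 113933.60, rounded up to 113934; 113,934 required, 113,893 in favor — not approved.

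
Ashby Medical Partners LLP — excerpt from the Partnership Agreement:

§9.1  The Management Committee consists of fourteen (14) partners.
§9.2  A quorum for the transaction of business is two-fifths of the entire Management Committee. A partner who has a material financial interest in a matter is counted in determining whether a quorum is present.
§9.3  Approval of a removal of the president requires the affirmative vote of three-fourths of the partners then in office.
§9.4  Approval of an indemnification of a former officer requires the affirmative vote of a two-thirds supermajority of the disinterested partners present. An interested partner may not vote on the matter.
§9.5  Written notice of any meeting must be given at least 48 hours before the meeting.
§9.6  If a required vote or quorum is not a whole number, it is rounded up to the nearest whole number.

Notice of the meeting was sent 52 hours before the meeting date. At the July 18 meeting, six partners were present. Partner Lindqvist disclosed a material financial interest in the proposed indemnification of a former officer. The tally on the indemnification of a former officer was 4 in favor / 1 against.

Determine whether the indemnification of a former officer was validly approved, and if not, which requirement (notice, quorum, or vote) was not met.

Notice: 52 hours given; 48 required (52 ≥ 48). Satisfied.
Quorum: 6 present (interested partners count toward quorum); quorum is 6. Satisfied.
Vote: the indemnification of a former officer requires two-thirds of the disinterested partners present (6 − 1 = 5). 2/3 of 5 = 3.33, rounded up to 4, so 4 affirmative votes are needed; 4 voted in favor. Satisfied.

Valid — all requirements satisfied.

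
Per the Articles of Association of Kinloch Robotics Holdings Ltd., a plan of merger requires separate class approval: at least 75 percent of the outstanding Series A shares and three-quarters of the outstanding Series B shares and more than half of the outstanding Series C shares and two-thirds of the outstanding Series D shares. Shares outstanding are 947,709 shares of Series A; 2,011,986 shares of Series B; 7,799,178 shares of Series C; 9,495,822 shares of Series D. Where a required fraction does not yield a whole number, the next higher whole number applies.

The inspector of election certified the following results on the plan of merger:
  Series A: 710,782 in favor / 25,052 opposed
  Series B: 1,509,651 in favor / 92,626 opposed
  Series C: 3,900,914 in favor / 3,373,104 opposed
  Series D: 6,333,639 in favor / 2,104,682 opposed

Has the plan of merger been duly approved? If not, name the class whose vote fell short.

Series A: 3/4 of 947709 = 710781.75, rounded up to 710782; 710,782 required, 710,782 in favor — approved.
Series B: 3/4 of 2011986 = 1508989.50, rounded up to 1508990; 1,508,990 required, 1,509,651 in favor — approved.
Series C: a majority of 7799178 is 3899590; 3,899,590 required, 3,900,914 in favor — approved.
Series D: 2/3 of 9495822 = 6330548; 6,330,548 required, 6,333,639 in favor — approved.

Approved — every class gave the required vote.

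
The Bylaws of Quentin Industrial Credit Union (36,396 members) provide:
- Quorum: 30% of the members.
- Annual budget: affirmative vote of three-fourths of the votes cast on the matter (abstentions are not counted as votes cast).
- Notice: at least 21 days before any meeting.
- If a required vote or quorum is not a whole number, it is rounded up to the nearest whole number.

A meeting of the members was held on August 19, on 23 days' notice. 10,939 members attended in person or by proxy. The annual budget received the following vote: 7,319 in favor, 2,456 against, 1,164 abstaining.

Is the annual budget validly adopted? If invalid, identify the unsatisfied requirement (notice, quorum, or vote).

Notice: 23 days given; 21 required. Satisfied.
Quorum: 30% of 36,396 = 10,918.80, rounded up to 10,919; 10,939 present. Satisfied.
Vote: requires three-fourths of the votes cast (10,939 − 1,164 abstaining = 9,775); 3/4 of 9775 = 7331.25, rounded up to 7332, so 7,332 needed; 7,319 in favor. Not satisfied.

Invalid — vote requirement not satisfied.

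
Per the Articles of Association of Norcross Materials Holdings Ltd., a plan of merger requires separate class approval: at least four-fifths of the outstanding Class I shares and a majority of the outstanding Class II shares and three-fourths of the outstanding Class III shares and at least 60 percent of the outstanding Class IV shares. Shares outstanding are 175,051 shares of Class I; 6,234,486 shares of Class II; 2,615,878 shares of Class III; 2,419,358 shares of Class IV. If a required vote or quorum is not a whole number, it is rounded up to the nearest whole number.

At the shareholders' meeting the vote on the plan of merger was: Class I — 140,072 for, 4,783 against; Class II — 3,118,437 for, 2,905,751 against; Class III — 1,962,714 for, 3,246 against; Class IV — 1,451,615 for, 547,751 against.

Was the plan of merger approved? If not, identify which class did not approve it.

Class I: 4/5 of 175051 = 140040.80, rounded up to 140041; 140,041 required, 140,072 in favor — approved.
Class II: a majority of 6234486 is 3117244; 3,117,244 required, 3,118,437 in favor — approved.
Class III: 3/4 of 2615878 = 1961908.50, rounded up to 1961909; 1,961,909 required, 1,962,714 in favor — approved.
Class IV: 3/5 of 2419358 = 1451614.80, rounded up to 1451615; 1,451,615 required, 1,451,615 in favor — approved.

Approved — every class gave the required vote.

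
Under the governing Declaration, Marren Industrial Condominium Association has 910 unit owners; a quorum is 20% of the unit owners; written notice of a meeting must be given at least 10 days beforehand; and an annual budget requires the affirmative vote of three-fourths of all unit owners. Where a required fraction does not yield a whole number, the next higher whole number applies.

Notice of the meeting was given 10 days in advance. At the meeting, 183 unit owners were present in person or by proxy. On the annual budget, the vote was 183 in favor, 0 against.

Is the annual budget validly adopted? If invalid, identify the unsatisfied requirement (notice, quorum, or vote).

Notice: 10 days given; 10 required. Satisfied.
Quorum: 20% of 910 = 182; 183 present. Satisfied.
Vote: requires three-fourths of all unit owners (910); 3/4 of 910 = 682.50, rounded up to 683, so 683 needed; 183 in favor. Not satisfied.

Invalid — vote requirement not satisfied.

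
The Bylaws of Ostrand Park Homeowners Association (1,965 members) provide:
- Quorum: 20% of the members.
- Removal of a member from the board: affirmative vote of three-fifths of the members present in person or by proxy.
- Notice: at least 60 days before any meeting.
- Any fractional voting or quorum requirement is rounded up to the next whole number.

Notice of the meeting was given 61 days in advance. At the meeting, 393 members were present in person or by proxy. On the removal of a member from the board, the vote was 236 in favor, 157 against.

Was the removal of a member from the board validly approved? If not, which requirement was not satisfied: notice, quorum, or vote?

Valid — all requirements satisfied.

Notice: 61 days given; 60 required. Satisfied.
Quorum: 20% of 1,965 = 393; 393 present. Satisfied.
Vote: requires three-fifths of those present (393); 3/5 of 393 = 235.80, rounded up to 236, so 236 needed; 236 in favor. Satisfied.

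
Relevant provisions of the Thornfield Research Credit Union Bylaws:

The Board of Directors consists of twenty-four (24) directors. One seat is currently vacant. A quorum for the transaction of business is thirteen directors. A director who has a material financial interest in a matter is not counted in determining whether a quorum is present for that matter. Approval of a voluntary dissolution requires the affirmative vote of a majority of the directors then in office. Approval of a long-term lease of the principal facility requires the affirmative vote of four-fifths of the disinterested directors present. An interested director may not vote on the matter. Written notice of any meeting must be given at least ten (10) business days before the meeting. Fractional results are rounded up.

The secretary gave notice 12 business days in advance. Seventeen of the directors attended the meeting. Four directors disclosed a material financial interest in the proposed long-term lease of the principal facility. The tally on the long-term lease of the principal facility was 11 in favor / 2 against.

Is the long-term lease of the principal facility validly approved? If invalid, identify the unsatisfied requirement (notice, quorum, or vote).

Notice: 12 business days given; 10 required (12 ≥ 10). Satisfied.
Quorum: 17 present, but the 4 interested directors do not count, leaving 13. Quorum is 13. Satisfied.
Vote: the long-term lease of the principal facility requires four-fifths of the disinterested directors present (17 − 4 = 13). 4/5 of 13 = 10.40, rounded up to 11, so 11 affirmative votes are needed; 11 voted in favor. Satisfied.

Valid — all requirements satisfied.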